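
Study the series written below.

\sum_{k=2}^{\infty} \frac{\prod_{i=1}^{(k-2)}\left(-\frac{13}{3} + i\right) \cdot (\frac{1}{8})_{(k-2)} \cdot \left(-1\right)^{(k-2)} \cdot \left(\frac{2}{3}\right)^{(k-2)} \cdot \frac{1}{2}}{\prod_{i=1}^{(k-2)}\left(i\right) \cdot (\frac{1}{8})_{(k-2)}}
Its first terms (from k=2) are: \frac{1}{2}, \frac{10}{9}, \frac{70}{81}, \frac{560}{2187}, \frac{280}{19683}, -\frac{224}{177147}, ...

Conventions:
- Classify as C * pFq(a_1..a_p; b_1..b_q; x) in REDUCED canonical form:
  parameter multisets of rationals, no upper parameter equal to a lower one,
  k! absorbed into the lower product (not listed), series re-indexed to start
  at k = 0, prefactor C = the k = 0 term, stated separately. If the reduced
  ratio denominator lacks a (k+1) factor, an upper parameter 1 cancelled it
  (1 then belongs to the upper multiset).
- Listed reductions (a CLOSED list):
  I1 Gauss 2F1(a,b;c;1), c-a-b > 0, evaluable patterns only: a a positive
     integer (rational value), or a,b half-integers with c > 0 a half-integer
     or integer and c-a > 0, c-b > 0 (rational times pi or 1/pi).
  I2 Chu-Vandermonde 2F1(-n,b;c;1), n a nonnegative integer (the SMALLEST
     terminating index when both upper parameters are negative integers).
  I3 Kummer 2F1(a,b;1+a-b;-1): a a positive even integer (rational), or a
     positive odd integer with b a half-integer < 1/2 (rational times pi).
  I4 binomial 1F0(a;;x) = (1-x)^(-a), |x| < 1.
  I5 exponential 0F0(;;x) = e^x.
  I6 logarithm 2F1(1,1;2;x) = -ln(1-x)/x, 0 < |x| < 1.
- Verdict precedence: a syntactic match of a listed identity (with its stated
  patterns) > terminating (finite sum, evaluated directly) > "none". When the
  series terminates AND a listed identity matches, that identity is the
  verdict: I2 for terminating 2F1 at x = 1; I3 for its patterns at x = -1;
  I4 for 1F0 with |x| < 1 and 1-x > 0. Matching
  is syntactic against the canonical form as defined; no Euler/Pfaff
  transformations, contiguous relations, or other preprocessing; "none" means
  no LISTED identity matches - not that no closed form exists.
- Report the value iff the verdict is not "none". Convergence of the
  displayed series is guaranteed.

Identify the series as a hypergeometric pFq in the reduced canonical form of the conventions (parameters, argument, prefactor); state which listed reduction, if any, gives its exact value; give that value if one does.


Classification (C = \frac{1}{2}): 1F0 with upper {-\frac{10}{3}}, lower {-}, argument x = -\frac{2}{3}. Verdict: this is the binomial series (I4) (the 1F0 binomial series: exponent 10/3, x = -\frac{2}{3}). Sum: \frac{1}{2} \cdot \left(\frac{5}{3}\right)^{\frac{10}{3}}.

Key step: with t_0 = \frac{1}{2}, the running product (prefactor 1/2) telescopes to a rising factorial.
Term ratio: r(k) = -\frac{2}{3} * (k-\frac{10}{3}) / [(k+1)] - poly over poly, x = -\frac{2}{3} from leading terms; C = \frac{1}{2} at k = 0.


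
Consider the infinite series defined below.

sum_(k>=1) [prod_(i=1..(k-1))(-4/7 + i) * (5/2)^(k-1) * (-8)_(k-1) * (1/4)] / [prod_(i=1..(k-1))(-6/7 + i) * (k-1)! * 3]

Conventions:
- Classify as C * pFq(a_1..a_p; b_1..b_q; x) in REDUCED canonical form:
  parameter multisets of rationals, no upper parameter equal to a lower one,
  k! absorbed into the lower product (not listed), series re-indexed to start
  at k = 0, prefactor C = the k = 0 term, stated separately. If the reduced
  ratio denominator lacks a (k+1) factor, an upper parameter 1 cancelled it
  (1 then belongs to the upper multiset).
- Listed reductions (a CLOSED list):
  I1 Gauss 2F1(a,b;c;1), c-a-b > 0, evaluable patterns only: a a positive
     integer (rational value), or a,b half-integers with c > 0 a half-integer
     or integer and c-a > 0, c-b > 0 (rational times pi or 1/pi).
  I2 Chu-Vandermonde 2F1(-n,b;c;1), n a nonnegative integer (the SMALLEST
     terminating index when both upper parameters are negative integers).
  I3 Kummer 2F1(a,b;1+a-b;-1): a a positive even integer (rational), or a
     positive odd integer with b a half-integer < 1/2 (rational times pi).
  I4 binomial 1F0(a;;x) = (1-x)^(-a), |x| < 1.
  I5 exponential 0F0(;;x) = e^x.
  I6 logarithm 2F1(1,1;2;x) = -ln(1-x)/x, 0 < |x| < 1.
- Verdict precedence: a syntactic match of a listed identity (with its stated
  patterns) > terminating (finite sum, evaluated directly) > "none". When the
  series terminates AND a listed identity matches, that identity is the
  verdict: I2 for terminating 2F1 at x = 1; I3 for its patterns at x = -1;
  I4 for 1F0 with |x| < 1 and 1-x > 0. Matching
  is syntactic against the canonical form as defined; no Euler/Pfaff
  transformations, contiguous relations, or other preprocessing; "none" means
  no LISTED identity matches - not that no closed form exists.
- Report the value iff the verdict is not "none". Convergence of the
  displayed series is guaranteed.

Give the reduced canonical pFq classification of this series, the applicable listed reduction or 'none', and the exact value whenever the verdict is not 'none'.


Prefactor 1/12, argument 5/2: 2F1 with upper {-8, 3/7} over lower {1/7}. Verdict: terminating at k = 8: the factor (-8)_k kills every later term; summing the 9 survivors is exact. Value: 1789749421/126415872.

First insight: t_0 being 1/12, the constant factors (C = 1/12) combine into one prefactor.
Consecutive-term ratio: r(k) = (5/2) * (k-8) (k+3/7) / [(k+1/7) (k+1)] - rational in k, leading ratio (5/2); with t_0 = 1/12, classification follows.


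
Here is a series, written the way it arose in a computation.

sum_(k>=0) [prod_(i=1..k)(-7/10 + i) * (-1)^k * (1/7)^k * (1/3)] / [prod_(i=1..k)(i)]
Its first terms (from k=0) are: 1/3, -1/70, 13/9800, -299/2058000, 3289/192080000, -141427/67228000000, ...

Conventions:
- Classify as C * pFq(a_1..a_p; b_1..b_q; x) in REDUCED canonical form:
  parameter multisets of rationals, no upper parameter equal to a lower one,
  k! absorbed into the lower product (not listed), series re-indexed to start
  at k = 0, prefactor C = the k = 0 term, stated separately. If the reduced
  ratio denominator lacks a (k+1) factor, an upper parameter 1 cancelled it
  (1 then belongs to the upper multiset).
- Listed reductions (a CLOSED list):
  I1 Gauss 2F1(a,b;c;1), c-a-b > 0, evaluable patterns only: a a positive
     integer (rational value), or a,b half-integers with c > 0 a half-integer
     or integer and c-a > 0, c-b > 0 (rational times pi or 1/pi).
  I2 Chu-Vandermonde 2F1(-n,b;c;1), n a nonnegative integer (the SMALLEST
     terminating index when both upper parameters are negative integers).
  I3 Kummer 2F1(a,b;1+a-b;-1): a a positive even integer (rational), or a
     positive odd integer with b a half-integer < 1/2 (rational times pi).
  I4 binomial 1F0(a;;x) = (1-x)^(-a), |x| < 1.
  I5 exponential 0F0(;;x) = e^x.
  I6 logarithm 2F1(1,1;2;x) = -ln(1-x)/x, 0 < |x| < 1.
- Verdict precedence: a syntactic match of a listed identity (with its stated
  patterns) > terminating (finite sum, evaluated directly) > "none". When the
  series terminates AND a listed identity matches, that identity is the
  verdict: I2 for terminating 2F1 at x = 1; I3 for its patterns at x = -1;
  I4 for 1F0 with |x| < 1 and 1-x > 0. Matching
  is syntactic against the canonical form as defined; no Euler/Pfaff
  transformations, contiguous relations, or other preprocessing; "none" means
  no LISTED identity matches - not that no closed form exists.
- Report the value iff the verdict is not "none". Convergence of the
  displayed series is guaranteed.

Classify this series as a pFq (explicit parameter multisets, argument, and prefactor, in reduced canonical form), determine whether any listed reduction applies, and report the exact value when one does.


With C = 1/3: the canonical form is 1F0(3/10; -; -1/7). Verdict (x = -1/7): binomial (I4) applies (the 1F0 binomial series: exponent -3/10, x = -1/7). Its exact value is (1/3) * (8/7)^(-3/10).

Structural cue: x = (-1/7) and the running product (C = 1/3, x = -1/7) telescopes to a rising factorial.
Consecutive-term ratio: r(k) = (-1/7) * (k+3/10) / [(k+1)] - rational in k, leading ratio (-1/7); with t_0 = 1/3, classification follows.


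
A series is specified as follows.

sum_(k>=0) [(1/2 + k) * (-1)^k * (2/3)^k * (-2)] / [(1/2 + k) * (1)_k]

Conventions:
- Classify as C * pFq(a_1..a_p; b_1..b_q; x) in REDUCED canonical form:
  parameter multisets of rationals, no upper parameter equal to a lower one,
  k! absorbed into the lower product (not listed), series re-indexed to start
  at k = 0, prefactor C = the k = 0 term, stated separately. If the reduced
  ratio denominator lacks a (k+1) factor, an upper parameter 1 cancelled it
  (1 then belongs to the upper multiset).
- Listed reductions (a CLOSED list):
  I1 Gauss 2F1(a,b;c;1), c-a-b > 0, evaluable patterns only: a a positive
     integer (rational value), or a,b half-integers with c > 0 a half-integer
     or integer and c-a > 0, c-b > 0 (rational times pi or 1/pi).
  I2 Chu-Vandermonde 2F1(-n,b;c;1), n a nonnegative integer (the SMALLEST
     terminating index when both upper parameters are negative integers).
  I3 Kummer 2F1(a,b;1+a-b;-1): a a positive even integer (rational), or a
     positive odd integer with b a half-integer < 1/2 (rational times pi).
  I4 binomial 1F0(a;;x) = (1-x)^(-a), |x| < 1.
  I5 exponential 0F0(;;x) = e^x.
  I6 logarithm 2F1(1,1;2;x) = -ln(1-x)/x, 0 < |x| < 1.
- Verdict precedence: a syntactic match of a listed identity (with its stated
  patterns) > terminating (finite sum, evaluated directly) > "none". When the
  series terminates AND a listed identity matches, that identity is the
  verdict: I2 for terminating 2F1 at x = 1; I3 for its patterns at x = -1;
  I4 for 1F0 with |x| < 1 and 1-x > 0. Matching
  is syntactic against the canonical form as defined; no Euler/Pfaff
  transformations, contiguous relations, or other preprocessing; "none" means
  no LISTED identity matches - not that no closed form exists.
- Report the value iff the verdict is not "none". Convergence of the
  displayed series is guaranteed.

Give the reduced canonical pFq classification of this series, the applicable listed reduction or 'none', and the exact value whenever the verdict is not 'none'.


First insight: x = (-2/3) and striking the common factor k + 1/2 reduces the term (C = -2, x = -2/3).
Consecutive-term ratio: r(k) = (-2/3) * 1 / [(k+1)] - rational in k, leading ratio (-2/3); with t_0 = -2, classification follows.

Prefactor -2, argument -2/3: 0F0 with upper {-} over lower {-}. Verdict: the exponential series (I5) applies (the 0F0 exponential series at x = -2/3). Value: (-2) * e^(-2/3).


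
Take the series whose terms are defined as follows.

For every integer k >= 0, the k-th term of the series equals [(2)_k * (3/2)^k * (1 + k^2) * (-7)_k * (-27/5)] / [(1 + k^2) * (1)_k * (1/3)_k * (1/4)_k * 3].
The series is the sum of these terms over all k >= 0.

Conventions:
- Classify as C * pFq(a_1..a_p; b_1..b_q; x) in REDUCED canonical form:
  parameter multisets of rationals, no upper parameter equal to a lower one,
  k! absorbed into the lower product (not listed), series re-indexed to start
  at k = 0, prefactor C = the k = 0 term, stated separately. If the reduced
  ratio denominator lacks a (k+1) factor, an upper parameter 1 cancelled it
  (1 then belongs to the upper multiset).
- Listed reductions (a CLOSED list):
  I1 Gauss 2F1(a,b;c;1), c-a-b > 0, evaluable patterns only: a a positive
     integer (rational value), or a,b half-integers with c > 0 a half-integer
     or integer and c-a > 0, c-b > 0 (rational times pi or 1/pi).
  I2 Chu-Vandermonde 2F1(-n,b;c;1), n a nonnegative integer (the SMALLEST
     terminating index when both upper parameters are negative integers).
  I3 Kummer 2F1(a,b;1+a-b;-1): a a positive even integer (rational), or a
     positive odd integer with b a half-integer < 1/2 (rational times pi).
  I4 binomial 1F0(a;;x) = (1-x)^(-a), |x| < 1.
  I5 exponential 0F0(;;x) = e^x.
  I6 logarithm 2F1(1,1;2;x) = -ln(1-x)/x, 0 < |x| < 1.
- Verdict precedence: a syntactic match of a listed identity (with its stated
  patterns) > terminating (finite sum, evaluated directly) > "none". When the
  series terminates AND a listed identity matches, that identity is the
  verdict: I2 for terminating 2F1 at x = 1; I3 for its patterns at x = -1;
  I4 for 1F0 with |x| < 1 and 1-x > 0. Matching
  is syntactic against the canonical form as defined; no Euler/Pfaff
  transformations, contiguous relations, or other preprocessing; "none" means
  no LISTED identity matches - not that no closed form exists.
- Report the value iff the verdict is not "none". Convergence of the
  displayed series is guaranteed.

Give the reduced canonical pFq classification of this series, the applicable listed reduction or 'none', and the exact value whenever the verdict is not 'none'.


This is -9/5 * 2F2(-7, 2; 1/4, 1/3; 3/2) in reduced canonical form. Verdict: terminating. (-7)_k vanishes past k = 7, leaving a 8-term sum, computed directly. Exact value: 43401557421/238818125.

First insight: with t_0 = -9/5, the constant factors (C = -9/5, x = 3/2) combine into one prefactor.
Term ratio: r(k) = (3/2) * (k-7) (k+2) / [(k+1/4) (k+1/3) (k+1)] - rational in k. x = (3/2); t_0 = -9/5; negate the roots.


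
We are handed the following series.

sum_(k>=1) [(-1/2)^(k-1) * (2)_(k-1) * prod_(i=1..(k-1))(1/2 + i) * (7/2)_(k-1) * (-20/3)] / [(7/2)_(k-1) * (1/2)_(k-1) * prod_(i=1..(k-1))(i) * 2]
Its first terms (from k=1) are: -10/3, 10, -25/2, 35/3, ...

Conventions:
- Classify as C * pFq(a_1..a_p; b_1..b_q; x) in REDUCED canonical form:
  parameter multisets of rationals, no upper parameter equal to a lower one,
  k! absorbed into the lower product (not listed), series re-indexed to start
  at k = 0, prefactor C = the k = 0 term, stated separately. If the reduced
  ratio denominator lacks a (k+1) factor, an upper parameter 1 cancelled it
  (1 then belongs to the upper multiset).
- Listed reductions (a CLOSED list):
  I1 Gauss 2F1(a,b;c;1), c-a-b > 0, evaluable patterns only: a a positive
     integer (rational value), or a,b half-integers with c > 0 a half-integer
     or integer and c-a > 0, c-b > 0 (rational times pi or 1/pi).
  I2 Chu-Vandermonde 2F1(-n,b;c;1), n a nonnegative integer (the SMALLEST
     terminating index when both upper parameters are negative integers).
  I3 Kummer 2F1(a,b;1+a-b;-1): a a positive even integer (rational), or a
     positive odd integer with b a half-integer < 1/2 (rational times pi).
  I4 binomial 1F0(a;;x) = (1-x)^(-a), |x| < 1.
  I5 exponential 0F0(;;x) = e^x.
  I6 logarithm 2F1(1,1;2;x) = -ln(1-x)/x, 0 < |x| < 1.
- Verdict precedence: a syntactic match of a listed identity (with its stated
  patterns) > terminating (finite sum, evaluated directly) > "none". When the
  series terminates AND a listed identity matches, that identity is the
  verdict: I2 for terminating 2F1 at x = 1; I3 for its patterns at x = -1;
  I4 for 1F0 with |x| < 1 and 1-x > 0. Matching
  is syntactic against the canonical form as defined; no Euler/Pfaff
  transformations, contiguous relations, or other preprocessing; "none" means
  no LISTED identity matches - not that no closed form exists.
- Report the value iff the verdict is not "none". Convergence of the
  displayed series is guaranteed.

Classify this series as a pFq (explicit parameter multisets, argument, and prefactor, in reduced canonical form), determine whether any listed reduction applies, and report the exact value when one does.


Prefactor -10/3, argument -1/2: 2F1 with upper {3/2, 2} over lower {1/2}. Verdict: none - this 2F1 at x = -1/2 matches no listed pattern, and upper {3/2, 2} holds no stopper.

Key observation: x = (-1/2) and the running product (C = -10/3) telescopes to a rising factorial.
Ratio: r(k) = (-1/2) * (k+3/2) (k+2) / [(k+1/2) (k+1)] - rational in k, leading ratio (-1/2); with t_0 = -10/3, classification follows.


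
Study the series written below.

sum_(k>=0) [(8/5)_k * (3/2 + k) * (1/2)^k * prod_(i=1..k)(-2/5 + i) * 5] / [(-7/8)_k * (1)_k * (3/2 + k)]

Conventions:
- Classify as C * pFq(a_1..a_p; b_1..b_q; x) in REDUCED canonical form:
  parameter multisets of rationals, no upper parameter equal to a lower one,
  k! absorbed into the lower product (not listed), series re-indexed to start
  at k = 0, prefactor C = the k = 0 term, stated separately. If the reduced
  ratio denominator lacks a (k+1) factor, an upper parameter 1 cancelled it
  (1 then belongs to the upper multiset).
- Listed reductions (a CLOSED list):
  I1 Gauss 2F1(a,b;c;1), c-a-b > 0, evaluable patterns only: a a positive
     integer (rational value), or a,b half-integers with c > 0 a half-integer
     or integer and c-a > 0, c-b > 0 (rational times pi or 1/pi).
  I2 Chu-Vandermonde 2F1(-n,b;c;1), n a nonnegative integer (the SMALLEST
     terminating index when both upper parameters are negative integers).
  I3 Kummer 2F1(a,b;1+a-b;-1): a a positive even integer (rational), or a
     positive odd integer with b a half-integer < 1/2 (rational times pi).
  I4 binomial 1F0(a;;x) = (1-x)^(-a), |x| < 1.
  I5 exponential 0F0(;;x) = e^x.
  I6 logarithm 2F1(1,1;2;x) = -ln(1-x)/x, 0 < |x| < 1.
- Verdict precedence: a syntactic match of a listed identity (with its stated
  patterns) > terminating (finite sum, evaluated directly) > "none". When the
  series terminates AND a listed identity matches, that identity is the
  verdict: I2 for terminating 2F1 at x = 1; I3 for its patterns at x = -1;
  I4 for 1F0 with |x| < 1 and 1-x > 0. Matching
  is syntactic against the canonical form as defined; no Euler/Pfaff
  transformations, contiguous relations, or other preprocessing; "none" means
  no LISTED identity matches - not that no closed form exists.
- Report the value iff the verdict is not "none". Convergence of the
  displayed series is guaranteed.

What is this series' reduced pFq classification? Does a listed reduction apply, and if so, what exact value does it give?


Reduced: x = 1/2, 2F1, upper = {3/5, 8/5}, lower = {-7/8}, C = 5. Verdict: none (x = 1/2): each listed identity misses the multisets {3/5, 8/5} ; {-7/8}.

Key observation: x = (1/2) and (1)_k (C = 5, x = 1/2) is k! itself.
Step ratio: r(k) = (1/2) * (k+3/5) (k+8/5) / [(k-7/8) (k+1)] - poly over poly, x = (1/2) from leading terms; C = 5 at k = 0.


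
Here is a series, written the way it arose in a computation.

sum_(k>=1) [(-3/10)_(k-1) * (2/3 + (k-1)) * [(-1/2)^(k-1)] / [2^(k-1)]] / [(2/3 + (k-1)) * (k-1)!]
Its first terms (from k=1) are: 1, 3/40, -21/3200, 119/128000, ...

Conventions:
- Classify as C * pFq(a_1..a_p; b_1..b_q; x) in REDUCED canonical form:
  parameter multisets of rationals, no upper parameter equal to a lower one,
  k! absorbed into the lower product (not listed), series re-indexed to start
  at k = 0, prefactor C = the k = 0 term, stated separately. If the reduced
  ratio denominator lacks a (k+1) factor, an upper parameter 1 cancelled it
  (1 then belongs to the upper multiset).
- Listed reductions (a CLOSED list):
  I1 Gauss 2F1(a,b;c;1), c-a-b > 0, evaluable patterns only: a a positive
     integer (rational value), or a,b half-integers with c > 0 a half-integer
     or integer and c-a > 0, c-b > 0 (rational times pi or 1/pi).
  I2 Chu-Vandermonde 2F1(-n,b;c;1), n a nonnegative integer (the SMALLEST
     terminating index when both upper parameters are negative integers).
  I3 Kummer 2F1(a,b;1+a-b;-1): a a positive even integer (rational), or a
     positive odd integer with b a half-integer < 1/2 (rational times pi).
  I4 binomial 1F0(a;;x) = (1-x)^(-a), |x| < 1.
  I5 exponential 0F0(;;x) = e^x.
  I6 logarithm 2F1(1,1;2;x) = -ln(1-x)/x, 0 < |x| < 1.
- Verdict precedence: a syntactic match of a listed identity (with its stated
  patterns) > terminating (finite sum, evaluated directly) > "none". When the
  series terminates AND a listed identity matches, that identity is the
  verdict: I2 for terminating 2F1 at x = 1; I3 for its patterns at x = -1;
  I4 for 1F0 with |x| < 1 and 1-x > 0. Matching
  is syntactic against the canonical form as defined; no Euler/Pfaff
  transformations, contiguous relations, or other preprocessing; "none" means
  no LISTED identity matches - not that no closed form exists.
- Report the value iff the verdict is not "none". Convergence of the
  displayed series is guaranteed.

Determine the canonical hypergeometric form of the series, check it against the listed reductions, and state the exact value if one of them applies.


Reduced: x = -1/4, 1F0, upper = {-3/10}, lower = {-}, C = 1. Verdict: this is binomial (I4) (the 1F0 binomial series: exponent 3/10, x = -1/4). Its exact value is (5/4)^(3/10).

Key step: from the first term 1: the two k-th powers (C = 1) combine into one argument.
Ratio: r(k) = (-1/4) * (k-3/10) / [(k+1)] - rational in k. x = (-1/4); t_0 = 1; negate the roots.


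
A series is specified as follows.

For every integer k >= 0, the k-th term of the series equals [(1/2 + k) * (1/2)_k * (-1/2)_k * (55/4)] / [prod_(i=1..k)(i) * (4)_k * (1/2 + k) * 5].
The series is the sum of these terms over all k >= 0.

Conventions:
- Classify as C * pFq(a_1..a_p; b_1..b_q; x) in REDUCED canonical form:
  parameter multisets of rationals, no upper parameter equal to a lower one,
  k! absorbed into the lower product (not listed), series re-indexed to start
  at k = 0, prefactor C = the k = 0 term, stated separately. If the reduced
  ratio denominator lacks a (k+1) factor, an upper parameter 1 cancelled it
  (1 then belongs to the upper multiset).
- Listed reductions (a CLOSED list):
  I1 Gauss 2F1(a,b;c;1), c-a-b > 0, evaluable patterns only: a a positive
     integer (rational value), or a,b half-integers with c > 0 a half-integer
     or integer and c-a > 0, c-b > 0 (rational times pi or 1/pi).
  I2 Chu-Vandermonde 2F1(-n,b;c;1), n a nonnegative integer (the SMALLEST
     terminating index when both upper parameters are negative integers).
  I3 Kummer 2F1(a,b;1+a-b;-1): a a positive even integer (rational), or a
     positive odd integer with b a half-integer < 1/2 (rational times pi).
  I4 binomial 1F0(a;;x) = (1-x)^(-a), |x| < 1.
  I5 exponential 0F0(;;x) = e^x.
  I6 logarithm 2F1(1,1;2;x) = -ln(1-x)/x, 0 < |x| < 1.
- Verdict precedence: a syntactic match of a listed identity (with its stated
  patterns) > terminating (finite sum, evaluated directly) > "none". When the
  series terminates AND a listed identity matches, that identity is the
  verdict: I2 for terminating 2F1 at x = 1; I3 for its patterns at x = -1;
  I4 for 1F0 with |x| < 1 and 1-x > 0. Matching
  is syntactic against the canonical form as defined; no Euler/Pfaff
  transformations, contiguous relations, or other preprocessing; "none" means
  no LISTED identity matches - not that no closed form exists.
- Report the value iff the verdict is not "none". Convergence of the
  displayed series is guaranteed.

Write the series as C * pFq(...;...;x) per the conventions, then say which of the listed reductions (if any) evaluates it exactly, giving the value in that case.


Reduced: x = 1, 2F1, upper = {-1/2, 1/2}, lower = {4}, C = 11/4. Verdict (x = 1): Gauss (I1, half-integer pattern) applies (x = 1; upper {-1/2, 1/2} half-integers, c = 4 in the evaluable pattern). Its exact value is (1408/175) / pi.

Structural cue: x = 1 and striking the common factor k + 1/2 reduces the term (C = 11/4, x = 1).
Consecutive-term ratio: r(k) = 1 * (k-1/2) (k+1/2) / [(k+4) (k+1)] - poly over poly, x = 1 from leading terms; C = 11/4 at k = 0.


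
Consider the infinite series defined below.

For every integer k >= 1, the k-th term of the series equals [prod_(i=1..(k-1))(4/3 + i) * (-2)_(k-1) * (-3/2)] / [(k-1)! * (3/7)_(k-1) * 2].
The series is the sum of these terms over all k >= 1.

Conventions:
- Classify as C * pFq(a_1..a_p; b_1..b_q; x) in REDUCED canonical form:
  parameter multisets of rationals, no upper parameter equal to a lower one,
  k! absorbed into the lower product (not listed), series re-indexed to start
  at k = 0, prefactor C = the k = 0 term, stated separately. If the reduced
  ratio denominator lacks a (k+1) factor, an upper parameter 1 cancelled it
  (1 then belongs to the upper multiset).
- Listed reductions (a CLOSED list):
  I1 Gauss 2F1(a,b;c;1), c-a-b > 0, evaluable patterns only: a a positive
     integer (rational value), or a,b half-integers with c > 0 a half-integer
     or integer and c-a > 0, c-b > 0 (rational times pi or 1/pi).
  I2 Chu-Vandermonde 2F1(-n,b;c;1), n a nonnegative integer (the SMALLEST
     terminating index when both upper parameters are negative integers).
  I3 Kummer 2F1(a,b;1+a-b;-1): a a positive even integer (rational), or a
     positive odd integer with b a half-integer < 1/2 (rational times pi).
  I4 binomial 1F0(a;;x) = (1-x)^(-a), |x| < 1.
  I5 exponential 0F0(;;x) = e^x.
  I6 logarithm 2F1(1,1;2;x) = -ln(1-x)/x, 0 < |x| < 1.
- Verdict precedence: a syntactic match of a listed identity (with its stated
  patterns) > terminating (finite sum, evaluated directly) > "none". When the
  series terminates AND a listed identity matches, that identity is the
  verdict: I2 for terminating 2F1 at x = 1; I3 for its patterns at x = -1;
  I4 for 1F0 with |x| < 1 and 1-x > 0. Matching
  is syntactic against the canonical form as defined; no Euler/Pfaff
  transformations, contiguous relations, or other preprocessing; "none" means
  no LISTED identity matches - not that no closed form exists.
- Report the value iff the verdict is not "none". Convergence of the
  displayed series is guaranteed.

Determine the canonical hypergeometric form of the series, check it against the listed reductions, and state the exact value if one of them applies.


Prefactor -3/4, argument 1: 2F1 with upper {-2, 7/3} over lower {3/7}. Verdict: Chu-Vandermonde (I2) fires (terminating 2F1 at x = 1 with n = 2, b = 7/3, c = 3/7). Exact value: -19/9.

Structural cue: t_0 being -3/4, the running product (C = -3/4, x = 1) telescopes to a rising factorial.
Consecutive-term ratio: r(k) = 1 * (k-2) (k+7/3) / [(k+3/7) (k+1)] - rational in k. x = 1; t_0 = -3/4; negate the roots.


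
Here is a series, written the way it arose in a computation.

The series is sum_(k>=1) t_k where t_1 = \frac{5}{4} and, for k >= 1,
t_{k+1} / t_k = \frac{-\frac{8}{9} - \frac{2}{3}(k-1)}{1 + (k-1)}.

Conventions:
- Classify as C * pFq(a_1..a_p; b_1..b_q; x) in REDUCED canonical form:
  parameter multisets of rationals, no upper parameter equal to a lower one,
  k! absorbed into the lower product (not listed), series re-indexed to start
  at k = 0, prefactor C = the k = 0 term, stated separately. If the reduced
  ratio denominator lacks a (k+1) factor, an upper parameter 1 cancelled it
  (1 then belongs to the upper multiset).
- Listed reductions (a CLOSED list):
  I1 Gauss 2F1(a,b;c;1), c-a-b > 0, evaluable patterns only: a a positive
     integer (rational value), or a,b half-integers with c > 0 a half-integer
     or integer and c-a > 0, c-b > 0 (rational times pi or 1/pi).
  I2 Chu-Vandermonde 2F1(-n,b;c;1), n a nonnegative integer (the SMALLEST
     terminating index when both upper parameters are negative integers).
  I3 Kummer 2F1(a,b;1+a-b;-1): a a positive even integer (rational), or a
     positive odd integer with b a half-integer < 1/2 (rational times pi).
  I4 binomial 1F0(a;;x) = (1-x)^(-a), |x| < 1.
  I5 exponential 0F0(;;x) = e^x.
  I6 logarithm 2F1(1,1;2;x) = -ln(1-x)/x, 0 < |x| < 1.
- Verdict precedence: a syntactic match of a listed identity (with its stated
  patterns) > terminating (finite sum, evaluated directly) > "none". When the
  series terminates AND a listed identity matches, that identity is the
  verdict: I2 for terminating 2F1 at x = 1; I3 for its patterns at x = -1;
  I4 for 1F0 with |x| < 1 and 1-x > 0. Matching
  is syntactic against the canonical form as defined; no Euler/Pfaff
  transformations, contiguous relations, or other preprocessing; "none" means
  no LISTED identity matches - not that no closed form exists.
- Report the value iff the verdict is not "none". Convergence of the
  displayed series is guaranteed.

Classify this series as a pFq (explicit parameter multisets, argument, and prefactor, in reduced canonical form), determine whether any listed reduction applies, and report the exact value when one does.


The series (x = -\frac{2}{3}) is 1F0: upper {\frac{4}{3}}, lower {-}, prefactor \frac{5}{4}. Verdict: the binomial series (I4) applies (the 1F0 binomial series: exponent -4/3, x = -\frac{2}{3}). Exact value: \frac{5}{4} \cdot \left(\frac{5}{3}\right)^{-\frac{4}{3}}.

Key observation: t_0 being \frac{5}{4}, the expanded ratio factors over Q; C = 5/4, roots give parameters.
Term ratio: r(k) = -\frac{2}{3} * (k+\frac{4}{3}) / [(k+1)] - rational in k, leading ratio -\frac{2}{3}; with t_0 = \frac{5}{4}, classification follows.


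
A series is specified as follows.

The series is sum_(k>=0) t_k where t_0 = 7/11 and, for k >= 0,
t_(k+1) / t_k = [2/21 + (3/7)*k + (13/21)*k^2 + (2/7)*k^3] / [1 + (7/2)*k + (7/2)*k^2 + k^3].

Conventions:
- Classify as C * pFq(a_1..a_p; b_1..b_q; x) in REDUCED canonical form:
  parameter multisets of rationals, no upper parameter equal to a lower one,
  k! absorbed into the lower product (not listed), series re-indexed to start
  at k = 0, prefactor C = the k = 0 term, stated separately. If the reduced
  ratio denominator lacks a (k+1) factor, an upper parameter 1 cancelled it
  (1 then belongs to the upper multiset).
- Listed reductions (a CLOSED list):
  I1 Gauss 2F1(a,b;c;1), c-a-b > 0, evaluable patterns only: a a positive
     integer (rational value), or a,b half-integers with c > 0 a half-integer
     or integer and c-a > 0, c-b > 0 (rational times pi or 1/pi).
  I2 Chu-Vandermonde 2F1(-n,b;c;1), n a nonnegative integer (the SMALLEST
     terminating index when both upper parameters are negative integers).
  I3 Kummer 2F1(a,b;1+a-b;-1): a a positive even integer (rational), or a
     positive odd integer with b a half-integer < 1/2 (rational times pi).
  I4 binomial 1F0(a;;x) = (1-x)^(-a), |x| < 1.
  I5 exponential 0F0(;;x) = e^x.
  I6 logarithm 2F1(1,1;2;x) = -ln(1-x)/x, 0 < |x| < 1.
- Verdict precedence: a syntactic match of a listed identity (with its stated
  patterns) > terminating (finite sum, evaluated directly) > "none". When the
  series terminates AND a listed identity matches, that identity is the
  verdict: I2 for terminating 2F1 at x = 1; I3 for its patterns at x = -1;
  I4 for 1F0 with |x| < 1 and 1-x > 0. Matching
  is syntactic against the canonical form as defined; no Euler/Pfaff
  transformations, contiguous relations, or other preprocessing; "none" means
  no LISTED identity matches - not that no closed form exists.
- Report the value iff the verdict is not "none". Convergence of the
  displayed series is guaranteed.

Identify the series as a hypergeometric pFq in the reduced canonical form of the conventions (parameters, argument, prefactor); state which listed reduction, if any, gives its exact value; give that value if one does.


Key observation: t_0 = 7/11 here, and factor the ratio over Q (C = 7/11): negated roots = parameters.
Term ratio: r(k) = (2/7) * (k+2/3) (k+1) / [(k+2) (k+1)] - rational; roots negated = parameters, x = (2/7), C = 7/11.

x = 2/7 here; the reduced form reads 2F1, upper {2/3, 1}, lower {2}, C = 7/11. Verdict: none - at argument 2/7 the multisets {2/3, 1} ; {2} match no listed identity.


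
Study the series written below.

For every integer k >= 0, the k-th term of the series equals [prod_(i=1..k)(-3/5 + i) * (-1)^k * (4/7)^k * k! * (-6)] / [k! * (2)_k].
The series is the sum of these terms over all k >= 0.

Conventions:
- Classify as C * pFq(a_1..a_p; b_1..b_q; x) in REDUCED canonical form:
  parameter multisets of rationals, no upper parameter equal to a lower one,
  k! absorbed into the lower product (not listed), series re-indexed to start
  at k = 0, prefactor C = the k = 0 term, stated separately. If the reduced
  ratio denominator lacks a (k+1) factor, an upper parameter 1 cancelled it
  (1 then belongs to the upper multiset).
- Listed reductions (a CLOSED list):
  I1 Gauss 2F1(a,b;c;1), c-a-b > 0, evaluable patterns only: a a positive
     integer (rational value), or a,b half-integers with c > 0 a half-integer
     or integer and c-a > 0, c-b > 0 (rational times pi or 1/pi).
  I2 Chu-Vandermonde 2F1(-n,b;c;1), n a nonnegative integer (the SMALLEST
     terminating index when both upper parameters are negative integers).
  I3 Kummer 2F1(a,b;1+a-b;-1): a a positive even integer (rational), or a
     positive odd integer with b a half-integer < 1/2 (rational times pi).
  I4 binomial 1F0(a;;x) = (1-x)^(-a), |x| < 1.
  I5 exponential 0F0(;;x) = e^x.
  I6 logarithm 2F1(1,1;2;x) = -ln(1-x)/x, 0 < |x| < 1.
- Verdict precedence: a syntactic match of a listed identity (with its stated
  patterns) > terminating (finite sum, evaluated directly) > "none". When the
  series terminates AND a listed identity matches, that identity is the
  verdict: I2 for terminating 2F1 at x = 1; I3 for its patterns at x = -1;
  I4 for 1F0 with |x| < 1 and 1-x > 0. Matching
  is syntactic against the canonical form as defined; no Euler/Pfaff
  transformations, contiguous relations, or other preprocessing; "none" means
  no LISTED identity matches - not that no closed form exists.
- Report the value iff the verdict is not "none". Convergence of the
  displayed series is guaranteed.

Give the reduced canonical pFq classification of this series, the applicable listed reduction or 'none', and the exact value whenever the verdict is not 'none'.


Classification (C = -6): 2F1 with upper {2/5, 1}, lower {2}, argument x = -4/7. Verdict: no listed reduction: x = -4/7 and upper {2/5, 1} fail every I1-I6 pattern.

Key observation: t_0 = -6 here, and the factorial ratio (C = -6) (k+a-1)!/(a-1)! is a rising factorial (a)_k.
Adjacent-term ratio: r(k) = (-4/7) * (k+2/5) (k+1) / [(k+2) (k+1)] ; factor over Q: parameters, x = (-4/7), and C = -6.


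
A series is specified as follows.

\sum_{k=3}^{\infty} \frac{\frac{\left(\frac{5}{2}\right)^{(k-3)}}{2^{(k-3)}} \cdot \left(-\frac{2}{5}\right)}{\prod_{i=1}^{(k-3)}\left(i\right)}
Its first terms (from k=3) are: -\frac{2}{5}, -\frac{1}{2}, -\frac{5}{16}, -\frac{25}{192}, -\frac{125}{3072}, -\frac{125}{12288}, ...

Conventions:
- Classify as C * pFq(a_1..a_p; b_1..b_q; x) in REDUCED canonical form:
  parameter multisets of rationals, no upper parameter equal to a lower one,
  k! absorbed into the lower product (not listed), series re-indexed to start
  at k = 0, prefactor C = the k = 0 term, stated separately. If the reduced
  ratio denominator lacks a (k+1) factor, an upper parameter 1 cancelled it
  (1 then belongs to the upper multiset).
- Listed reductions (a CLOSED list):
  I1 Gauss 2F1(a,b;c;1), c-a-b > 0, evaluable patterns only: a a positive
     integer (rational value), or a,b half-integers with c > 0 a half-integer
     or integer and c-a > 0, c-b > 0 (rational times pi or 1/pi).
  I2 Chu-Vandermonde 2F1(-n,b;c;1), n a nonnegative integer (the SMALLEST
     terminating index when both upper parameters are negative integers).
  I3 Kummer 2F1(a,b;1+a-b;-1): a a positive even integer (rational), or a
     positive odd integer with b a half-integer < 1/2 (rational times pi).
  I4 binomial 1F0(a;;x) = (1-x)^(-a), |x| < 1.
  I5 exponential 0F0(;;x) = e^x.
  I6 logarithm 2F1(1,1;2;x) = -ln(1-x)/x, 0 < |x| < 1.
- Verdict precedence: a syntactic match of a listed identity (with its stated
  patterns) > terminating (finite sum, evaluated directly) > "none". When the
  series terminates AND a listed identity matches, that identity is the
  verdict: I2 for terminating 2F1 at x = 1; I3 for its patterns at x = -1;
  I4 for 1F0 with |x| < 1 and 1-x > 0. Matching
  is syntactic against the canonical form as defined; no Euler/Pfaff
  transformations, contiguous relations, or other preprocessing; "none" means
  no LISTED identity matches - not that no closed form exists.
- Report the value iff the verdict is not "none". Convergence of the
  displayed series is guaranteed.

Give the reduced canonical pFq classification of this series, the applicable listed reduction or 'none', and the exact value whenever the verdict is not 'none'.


First insight: t_0 = -\frac{2}{5} here, and the two k-th powers (C = -2/5, x = 5/4) combine into one argument.
Adjacent-term ratio: r(k) = \frac{5}{4} * 1 / [(k+1)] ; factor over Q: parameters, x = \frac{5}{4}, and C = -\frac{2}{5}.

The series (x = \frac{5}{4}) is 0F0: upper {-}, lower {-}, prefactor -\frac{2}{5}. Verdict (x = \frac{5}{4}): the I5 exponential reduction applies (the 0F0 exponential series at x = \frac{5}{4}). Its exact value is \left(-\frac{2}{5}\right) \cdot e^{\frac{5}{4}}.


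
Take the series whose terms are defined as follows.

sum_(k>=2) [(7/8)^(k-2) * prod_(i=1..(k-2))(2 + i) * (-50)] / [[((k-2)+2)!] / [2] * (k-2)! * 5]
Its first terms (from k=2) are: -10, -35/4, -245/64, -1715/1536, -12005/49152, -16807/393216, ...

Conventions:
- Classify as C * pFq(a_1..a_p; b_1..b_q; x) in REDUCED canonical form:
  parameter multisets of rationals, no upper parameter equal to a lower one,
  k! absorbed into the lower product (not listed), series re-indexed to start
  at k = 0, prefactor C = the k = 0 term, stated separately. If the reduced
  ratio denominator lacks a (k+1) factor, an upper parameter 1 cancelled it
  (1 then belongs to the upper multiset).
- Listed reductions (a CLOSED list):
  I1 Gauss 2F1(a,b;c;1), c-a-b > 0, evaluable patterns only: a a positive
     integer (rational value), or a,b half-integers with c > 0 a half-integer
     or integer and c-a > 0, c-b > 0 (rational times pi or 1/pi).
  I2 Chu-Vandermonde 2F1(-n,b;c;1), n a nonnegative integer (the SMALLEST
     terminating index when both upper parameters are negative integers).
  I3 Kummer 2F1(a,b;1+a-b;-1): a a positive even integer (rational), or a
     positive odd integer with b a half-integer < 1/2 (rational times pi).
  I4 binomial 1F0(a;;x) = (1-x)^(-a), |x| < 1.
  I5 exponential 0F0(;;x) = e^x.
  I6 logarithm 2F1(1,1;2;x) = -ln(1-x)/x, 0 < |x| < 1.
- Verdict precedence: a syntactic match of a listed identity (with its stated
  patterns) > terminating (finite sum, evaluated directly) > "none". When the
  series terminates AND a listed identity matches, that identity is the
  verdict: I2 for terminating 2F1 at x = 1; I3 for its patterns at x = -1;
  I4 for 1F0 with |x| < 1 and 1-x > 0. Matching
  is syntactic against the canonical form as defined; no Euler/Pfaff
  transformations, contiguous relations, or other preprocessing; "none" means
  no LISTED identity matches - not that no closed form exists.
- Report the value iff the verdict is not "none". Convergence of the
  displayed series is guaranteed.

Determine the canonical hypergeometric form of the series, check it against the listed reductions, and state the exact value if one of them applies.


The series (x = 7/8) is 0F0: upper {-}, lower {-}, prefactor -10. Verdict: exponential (I5) applies (the 0F0 exponential series at x = 7/8). Sum: (-10) * e^(7/8).

The tell: t_0 being -10, the constant factors (C = -10, x = 7/8) combine into one prefactor.
Consecutive-term ratio: r(k) = (7/8) * 1 / [(k+1)] - rational in k, leading ratio (7/8); with t_0 = -10, classification follows.


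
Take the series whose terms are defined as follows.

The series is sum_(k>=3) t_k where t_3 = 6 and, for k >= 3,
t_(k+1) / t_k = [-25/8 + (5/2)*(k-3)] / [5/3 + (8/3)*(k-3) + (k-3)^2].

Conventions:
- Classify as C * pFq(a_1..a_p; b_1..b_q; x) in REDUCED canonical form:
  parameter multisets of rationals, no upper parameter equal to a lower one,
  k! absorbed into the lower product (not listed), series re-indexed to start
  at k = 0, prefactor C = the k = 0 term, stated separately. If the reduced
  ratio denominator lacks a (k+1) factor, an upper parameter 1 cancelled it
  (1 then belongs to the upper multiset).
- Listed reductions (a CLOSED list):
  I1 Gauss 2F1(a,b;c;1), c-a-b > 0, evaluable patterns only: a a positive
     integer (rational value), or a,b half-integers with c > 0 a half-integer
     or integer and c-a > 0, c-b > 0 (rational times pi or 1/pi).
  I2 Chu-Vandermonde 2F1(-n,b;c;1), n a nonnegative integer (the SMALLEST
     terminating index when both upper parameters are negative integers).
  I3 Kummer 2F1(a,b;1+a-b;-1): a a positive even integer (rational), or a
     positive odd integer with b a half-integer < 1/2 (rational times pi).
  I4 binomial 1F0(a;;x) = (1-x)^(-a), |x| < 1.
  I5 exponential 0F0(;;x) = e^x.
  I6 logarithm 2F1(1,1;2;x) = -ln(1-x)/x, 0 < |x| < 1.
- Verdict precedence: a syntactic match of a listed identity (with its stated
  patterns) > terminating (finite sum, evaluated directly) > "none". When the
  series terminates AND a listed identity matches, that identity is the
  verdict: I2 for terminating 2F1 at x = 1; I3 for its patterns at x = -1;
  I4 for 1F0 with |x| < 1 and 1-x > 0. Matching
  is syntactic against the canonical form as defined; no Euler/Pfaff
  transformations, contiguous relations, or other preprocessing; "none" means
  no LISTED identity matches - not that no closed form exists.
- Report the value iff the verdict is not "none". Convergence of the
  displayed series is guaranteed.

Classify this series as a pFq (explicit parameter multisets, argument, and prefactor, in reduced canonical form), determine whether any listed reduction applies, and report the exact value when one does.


The tell: from the first term 6: factor the ratio over Q (C = 6): negated roots = parameters.
Consecutive-term ratio: r(k) = (5/2) * (k-5/4) / [(k+5/3) (k+1)] - rational; roots negated = parameters, x = (5/2), C = 6.

Canonical form: C = 6 times 1F1 with upper {-5/4}, lower {5/3}, x = 5/2. Verdict: none (x = 5/2): each listed identity misses the multisets {-5/4} ; {5/3}.
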